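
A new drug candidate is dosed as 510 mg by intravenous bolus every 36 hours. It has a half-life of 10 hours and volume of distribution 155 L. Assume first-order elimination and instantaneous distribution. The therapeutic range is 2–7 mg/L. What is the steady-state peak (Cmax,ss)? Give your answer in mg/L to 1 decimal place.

Over one 36-h interval, 36/10 ≈ 3.6 half-lives elapse, leaving f ≈ 0.0825 of each dose.
Accumulation ratio R = 1/(1 − f) ≈ 1/0.9175 ≈ 1.0899.
Each bolus raises the concentration by D/Vd = 510/155 ≈ 3.290 mg/L.
Steady-state peak Cmax,ss = C₀·R ≈ 3.290 × 1.0899 ≈ 3.586 mg/L.
Peak 3.6 mg/L vs MTC 7 mg/L: below toxic threshold.

3.6 mg/L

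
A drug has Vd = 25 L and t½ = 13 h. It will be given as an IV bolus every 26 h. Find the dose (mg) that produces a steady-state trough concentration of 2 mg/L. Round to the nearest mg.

τ/t½ = 26/13 ≈ 2, so f = (1/2)^(26/13) ≈ 0.250000.
Cmin,ss = (D/Vd)·f/(1−f), so D = Cmin,ss·Vd·(1−f)/f.
D = 2 × 25 × (1−f)/f ≈ 2 × 25 × 3.00000 ≈ 150.00 mg.

150 mg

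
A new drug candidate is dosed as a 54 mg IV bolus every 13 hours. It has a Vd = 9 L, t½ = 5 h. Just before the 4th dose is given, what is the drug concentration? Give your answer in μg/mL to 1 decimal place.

1.2 μg/mL

f = (1/2)^(τ/t½) = (1/2)^(13/5) ≈ 0.1649.
C₀ = D/Vd = 54/9 ≈ 6.000 μg/mL.
Before the 4th dose, 3 doses have been given. Superposition: Cmin = C₀·(f + f² + … + f^3).
≈ 6.000 × (0.1649 + 0.0272 + 0.0045) ≈ 6.000 × 0.1966 ≈ 1.180 μg/mL.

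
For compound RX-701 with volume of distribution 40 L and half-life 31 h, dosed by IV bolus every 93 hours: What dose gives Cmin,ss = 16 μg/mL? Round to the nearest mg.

τ/t½ = 93/31 ≈ 3, so f = (1/2)^(93/31) ≈ 0.125000.
Cmin,ss = (D/Vd)·f/(1−f), so D = Cmin,ss·Vd·(1−f)/f.
D = 16 × 40 × (1−f)/f ≈ 16 × 40 × 7.00000 ≈ 4480.00 mg.

4480 mg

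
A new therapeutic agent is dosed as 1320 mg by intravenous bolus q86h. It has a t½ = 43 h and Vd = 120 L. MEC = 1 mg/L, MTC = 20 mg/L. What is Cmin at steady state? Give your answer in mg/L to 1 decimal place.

3.7 mg/L

The dosing interval is 2 half-lives, so f = 2^(−2) = 0.25.
Accumulation ratio R = 1/(1 − f) = 1/0.75 = 4/3.
Single-dose peak C₀ = D/Vd = 1320/120 = 11 mg/L.
Steady-state peak Cmax,ss = C₀·R = 11 × 4/3 ≈ 14.667 mg/L.
Steady-state trough Cmin,ss = Cmax,ss·f ≈ 14.667 × 0.25 ≈ 3.667 mg/L.
Trough 3.7 mg/L vs MEC 1 mg/L: adequate.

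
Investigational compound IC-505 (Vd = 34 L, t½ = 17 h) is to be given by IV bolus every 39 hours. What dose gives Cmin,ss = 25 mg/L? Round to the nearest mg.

3319 mg

τ/t½ = 39/17 ≈ 2.2941, so f = (1/2)^(39/17) ≈ 0.203893.
Cmin,ss = (D/Vd)·f/(1−f), so D = Cmin,ss·Vd·(1−f)/f.
D = 25 × 34 × (1−f)/f ≈ 25 × 34 × 3.90453 ≈ 3318.85 mg.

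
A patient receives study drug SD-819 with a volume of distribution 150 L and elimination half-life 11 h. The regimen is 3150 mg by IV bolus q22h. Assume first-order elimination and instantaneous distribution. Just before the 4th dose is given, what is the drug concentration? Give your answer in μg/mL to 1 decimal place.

6.9 μg/mL

f = (1/2)^(τ/t½) = (1/2)^(22/11) ≈ 0.2500.
C₀ = D/Vd = 3150/150 ≈ 21.000 μg/mL.
Before the 4th dose, 3 doses have been given. Superposition: Cmin = C₀·(f + f² + … + f^3).
≈ 21.000 × (0.2500 + 0.0625 + 0.0156) ≈ 21.000 × 0.3281 ≈ 6.890 μg/mL.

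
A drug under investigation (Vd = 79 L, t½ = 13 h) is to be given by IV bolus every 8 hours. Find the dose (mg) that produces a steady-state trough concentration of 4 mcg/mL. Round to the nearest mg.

τ/t½ = 8/13 ≈ 0.61538, so f = (1/2)^(8/13) ≈ 0.652756.
Cmin,ss = (D/Vd)·f/(1−f), so D = Cmin,ss·Vd·(1−f)/f.
D = 4 × 79 × (1−f)/f ≈ 4 × 79 × 0.53197 ≈ 168.10 mg.

168 mg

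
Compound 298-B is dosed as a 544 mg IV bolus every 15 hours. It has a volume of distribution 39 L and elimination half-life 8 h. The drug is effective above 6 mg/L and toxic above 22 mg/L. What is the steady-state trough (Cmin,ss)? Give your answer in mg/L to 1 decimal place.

5.2 mg/L

Over one 15-h interval, 15/8 ≈ 1.875 half-lives elapse, leaving f ≈ 0.2726 of each dose.
At steady state, accumulation factor R = 1/(1 − e^(−kτ)) ≈ 1.3748.
Each bolus raises the concentration by D/Vd = 544/39 ≈ 13.949 mg/L.
Cmax,ss = C₀/(1 − f) ≈ 13.949/0.7274 ≈ 19.177 mg/L.
Steady-state trough Cmin,ss = Cmax,ss·f ≈ 19.177 × 0.2726 ≈ 5.228 mg/L.
Trough 5.2 mg/L vs MEC 6 mg/L: subtherapeutic.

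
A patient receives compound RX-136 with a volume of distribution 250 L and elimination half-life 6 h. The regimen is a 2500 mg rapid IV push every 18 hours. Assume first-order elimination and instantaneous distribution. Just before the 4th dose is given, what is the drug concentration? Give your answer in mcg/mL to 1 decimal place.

1.4 mcg/mL

f = (1/2)^(τ/t½) = (1/2)^(18/6) ≈ 0.1250.
C₀ = D/Vd = 2500/250 ≈ 10.000 mcg/mL.
Before the 4th dose, 3 doses have been given. Superposition: Cmin = C₀·(f + f² + … + f^3).
≈ 10.000 × (0.1250 + 0.0156 + 0.0020) ≈ 10.000 × 0.1426 ≈ 1.426 mcg/mL.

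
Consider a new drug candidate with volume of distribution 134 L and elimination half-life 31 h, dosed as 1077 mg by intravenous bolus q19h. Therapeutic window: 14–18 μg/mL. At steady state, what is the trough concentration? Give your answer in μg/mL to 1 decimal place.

15.2 μg/mL

Over one 19-h interval, 19/31 ≈ 0.6129 half-lives elapse, leaving f ≈ 0.6539 of each dose.
Accumulation ratio R = 1/(1 − f) ≈ 1/0.3461 ≈ 2.8893.
Single-dose peak C₀ = D/Vd = 1077/134 ≈ 8.037 μg/mL.
Cmax,ss = C₀/(1 − f) ≈ 8.037/0.3461 ≈ 23.222 μg/mL.
Steady-state trough Cmin,ss = Cmax,ss·f ≈ 23.222 × 0.6539 ≈ 15.185 μg/mL.
Trough 15.2 μg/mL vs MEC 14 μg/mL: adequate.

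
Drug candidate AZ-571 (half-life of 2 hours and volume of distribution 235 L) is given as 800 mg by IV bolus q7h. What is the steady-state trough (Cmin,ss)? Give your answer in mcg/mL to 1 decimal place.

Over one 7-h interval, 7/2 ≈ 3.5 half-lives elapse, leaving f ≈ 0.0884 of each dose.
At steady state, accumulation factor R = 1/(1 − e^(−kτ)) ≈ 1.0970.
Each bolus raises the concentration by D/Vd = 800/235 ≈ 3.404 mcg/mL.
Cmax,ss = C₀/(1 − f) ≈ 3.404/0.9116 ≈ 3.734 mcg/mL.
One interval later, Cmin,ss = Cmax,ss·e^(−kτ) ≈ 3.734 × 0.0884 ≈ 0.330 mcg/mL.

0.3 mcg/mL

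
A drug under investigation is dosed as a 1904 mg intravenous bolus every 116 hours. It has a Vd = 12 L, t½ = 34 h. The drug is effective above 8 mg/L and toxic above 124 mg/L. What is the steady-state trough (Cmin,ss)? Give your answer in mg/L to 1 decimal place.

Over one 116-h interval, 116/34 ≈ 3.4118 half-lives elapse, leaving f ≈ 0.0940 of each dose.
At steady state, accumulation factor R = 1/(1 − e^(−kτ)) ≈ 1.1038.
Each bolus raises the concentration by D/Vd = 1904/12 ≈ 158.667 mg/L.
Steady-state peak Cmax,ss = C₀·R ≈ 158.667 × 1.1038 ≈ 175.137 mg/L.
One interval later, Cmin,ss = Cmax,ss·e^(−kτ) ≈ 175.137 × 0.0940 ≈ 16.463 mg/L.
Trough 16.5 mg/L vs MEC 8 mg/L: adequate.

16.5 mg/L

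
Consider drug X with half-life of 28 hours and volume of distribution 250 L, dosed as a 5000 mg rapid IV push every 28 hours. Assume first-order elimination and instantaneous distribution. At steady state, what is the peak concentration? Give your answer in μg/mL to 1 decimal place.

40.0 μg/mL

The dosing interval is 1 half-life, so f = 2^(−1) = 0.5.
At steady state, R = 1/(1 − 0.5) = 2/1.
Single-dose peak C₀ = D/Vd = 5000/250 = 20 μg/mL.
Steady-state peak Cmax,ss = C₀·R = 20 × 2/1 ≈ 40.000 μg/mL.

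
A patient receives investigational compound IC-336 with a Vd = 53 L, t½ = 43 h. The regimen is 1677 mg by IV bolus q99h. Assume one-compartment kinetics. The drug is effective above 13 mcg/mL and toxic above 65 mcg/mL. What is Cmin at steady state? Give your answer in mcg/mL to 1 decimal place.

Over one 99-h interval, 99/43 ≈ 2.3023 half-lives elapse, leaving f ≈ 0.2027 of each dose.
Accumulation ratio R = 1/(1 − f) ≈ 1/0.7973 ≈ 1.2542.
Each bolus raises the concentration by D/Vd = 1677/53 ≈ 31.642 mcg/mL.
Cmax,ss = C₀/(1 − f) ≈ 31.642/0.7973 ≈ 39.686 mcg/mL.
Steady-state trough Cmin,ss = Cmax,ss·f ≈ 39.686 × 0.2027 ≈ 8.044 mcg/mL.
Trough 8.0 mcg/mL vs MEC 13 mcg/mL: subtherapeutic.

8.0 mcg/mL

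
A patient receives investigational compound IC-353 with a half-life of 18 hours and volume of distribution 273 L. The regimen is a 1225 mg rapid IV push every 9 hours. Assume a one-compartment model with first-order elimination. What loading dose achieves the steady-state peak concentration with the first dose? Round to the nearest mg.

4182 mg

f = (1/2)^(9/18) ≈ 0.707107; accumulation ratio R = 1/(1−f) ≈ 3.41422.
Loading dose to hit Cmax,ss on first dose: D_load = D_maint·R ≈ 1225 × 3.41422 ≈ 4182.42 mg.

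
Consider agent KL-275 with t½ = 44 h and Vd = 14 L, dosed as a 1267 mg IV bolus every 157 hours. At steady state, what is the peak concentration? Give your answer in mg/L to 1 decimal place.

Over one 157-h interval, 157/44 ≈ 3.5682 half-lives elapse, leaving f ≈ 0.0843 of each dose.
At steady state, accumulation factor R = 1/(1 − e^(−kτ)) ≈ 1.0921.
Single-dose peak C₀ = D/Vd = 1267/14 ≈ 90.500 mg/L.
Steady-state peak Cmax,ss = C₀·R ≈ 90.500 × 1.0921 ≈ 98.835 mg/L.

98.8 mg/L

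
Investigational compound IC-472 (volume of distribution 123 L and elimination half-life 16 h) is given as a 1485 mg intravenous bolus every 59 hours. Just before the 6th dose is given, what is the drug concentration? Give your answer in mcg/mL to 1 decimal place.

f = (1/2)^(τ/t½) = (1/2)^(59/16) ≈ 0.0776.
C₀ = D/Vd = 1485/123 ≈ 12.073 mcg/mL.
Before the 6th dose, 5 doses have been given. Superposition: Cmin = C₀·(f + f² + … + f^5).
≈ 12.073 × (0.0776 + 0.0060 + 0.0005 + 0.0000 + 0.0000) ≈ 12.073 × 0.0841 ≈ 1.015 mcg/mL.

1.0 mcg/mL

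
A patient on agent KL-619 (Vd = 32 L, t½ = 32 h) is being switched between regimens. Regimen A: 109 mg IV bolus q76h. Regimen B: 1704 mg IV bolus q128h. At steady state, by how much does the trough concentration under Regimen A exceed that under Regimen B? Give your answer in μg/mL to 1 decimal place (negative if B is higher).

-2.7 μg/mL

Regimen A: f = (1/2)^(76/32) ≈ 0.1928; Cmin,ss = (109/32)·f/(1−f) ≈ 0.814 μg/mL.
Regimen B: f = (1/2)^(128/32) ≈ 0.0625; Cmin,ss = (1704/32)·f/(1−f) ≈ 3.550 μg/mL.
Difference ≈ 0.814 − 3.550 ≈ -2.736 μg/mL.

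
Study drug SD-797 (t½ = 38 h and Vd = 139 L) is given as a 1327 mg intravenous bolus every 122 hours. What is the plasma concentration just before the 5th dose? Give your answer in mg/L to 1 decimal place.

f = (1/2)^(τ/t½) = (1/2)^(122/38) ≈ 0.1080.
C₀ = D/Vd = 1327/139 ≈ 9.547 mg/L.
Before the 5th dose, 4 doses have been given. Superposition: Cmin = C₀·(f + f² + … + f^4).
≈ 9.547 × (0.1080 + 0.0117 + 0.0013 + 0.0001) ≈ 9.547 × 0.1211 ≈ 1.156 mg/L.

1.2 mg/L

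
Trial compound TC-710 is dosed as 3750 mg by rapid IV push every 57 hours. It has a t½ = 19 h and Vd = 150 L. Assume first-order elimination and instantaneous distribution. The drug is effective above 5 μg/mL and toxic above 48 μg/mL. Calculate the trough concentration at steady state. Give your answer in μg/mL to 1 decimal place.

τ = 57 h = 3 half-lives, so f = (1/2)^3 = 0.125.
Accumulation ratio R = 1/(1 − f) = 1/0.875 = 8/7.
Single-dose peak C₀ = D/Vd = 3750/150 = 25 μg/mL.
Steady-state peak Cmax,ss = C₀·R = 25 × 8/7 ≈ 28.571 μg/mL.
Steady-state trough Cmin,ss = Cmax,ss·f ≈ 28.571 × 0.125 ≈ 3.571 μg/mL.
Trough 3.6 μg/mL vs MEC 5 μg/mL: subtherapeutic.

3.6 μg/mL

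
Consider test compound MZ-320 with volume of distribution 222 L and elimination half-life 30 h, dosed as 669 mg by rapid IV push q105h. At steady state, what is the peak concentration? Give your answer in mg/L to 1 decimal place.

3.3 mg/L

Over one 105-h interval, 105/30 ≈ 3.5 half-lives elapse, leaving f ≈ 0.0884 of each dose.
Accumulation ratio R = 1/(1 − f) ≈ 1/0.9116 ≈ 1.0970.
Each bolus raises the concentration by D/Vd = 669/222 ≈ 3.014 mg/L.
Steady-state peak Cmax,ss = C₀·R ≈ 3.014 × 1.0970 ≈ 3.306 mg/L.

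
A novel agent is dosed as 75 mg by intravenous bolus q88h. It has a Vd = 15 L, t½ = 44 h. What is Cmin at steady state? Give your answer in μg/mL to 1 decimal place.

τ = 88 h = 2 half-lives, so f = (1/2)^2 = 0.25.
Accumulation ratio R = 1/(1 − f) = 1/0.75 = 4/3.
Single-dose peak C₀ = D/Vd = 75/15 = 5 μg/mL.
Steady-state peak Cmax,ss = C₀·R = 5 × 4/3 ≈ 6.667 μg/mL.
Steady-state trough Cmin,ss = Cmax,ss·f ≈ 6.667 × 0.25 ≈ 1.667 μg/mL.

1.7 μg/mL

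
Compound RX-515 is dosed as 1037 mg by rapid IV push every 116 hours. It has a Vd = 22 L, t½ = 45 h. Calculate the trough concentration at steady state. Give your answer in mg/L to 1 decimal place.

Over one 116-h interval, 116/45 ≈ 2.5778 half-lives elapse, leaving f ≈ 0.1675 of each dose.
Each bolus raises the concentration by D/Vd = 1037/22 ≈ 47.136 mg/L.
Steady-state trough Cmin,ss = C₀·f/(1−f) ≈ 47.136 × 0.1675/0.8325 ≈ 9.484 mg/L.

9.5 mg/L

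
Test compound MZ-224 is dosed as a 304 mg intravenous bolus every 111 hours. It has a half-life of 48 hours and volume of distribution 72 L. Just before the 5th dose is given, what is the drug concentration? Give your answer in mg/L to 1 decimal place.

f = (1/2)^(τ/t½) = (1/2)^(111/48) ≈ 0.2013.
C₀ = D/Vd = 304/72 ≈ 4.222 mg/L.
Before the 5th dose, 4 doses have been given. Superposition: Cmin = C₀·(f + f² + … + f^4).
≈ 4.222 × (0.2013 + 0.0405 + 0.0082 + 0.0016) ≈ 4.222 × 0.2516 ≈ 1.062 mg/L.

1.1 mg/L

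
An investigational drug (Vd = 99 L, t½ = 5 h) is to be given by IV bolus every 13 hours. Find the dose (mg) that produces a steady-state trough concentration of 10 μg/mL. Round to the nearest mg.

5012 mg

τ/t½ = 13/5 ≈ 2.6, so f = (1/2)^(13/5) ≈ 0.164938.
Cmin,ss = (D/Vd)·f/(1−f), so D = Cmin,ss·Vd·(1−f)/f.
D = 10 × 99 × (1−f)/f ≈ 10 × 99 × 5.06288 ≈ 5012.25 mg.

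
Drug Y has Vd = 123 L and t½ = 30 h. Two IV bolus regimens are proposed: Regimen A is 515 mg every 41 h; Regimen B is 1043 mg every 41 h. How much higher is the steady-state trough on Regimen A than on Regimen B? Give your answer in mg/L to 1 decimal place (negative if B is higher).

Regimen A: f = (1/2)^(41/30) ≈ 0.3878; Cmin,ss = (515/123)·f/(1−f) ≈ 2.652 mg/L.
Regimen B: f = (1/2)^(41/30) ≈ 0.3878; Cmin,ss = (1043/123)·f/(1−f) ≈ 5.371 mg/L.
Difference ≈ 2.652 − 5.371 ≈ -2.719 mg/L.

-2.7 mg/L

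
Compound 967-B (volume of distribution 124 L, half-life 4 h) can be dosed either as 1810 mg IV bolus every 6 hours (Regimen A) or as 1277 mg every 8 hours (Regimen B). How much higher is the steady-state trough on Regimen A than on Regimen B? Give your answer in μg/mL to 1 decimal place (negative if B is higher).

Regimen A: f = (1/2)^(6/4) ≈ 0.3536; Cmin,ss = (1810/124)·f/(1−f) ≈ 7.985 μg/mL.
Regimen B: f = (1/2)^(8/4) ≈ 0.2500; Cmin,ss = (1277/124)·f/(1−f) ≈ 3.433 μg/mL.
Difference ≈ 7.985 − 3.433 ≈ 4.552 μg/mL.

4.6 μg/mL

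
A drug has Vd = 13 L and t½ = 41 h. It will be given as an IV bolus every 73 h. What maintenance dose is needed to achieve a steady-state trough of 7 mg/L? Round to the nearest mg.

222 mg

τ/t½ = 73/41 ≈ 1.7805, so f = (1/2)^(73/41) ≈ 0.291085.
Cmin,ss = (D/Vd)·f/(1−f), so D = Cmin,ss·Vd·(1−f)/f.
D = 7 × 13 × (1−f)/f ≈ 7 × 13 × 2.43542 ≈ 221.62 mg.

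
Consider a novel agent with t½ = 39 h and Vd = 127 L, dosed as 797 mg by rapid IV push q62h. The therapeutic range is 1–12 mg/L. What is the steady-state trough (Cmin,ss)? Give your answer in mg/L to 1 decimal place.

3.1 mg/L

Over one 62-h interval, 62/39 ≈ 1.5897 half-lives elapse, leaving f ≈ 0.3322 of each dose.
At steady state, accumulation factor R = 1/(1 − e^(−kτ)) ≈ 1.4975.
Single-dose peak C₀ = D/Vd = 797/127 ≈ 6.276 mg/L.
Steady-state peak Cmax,ss = C₀·R ≈ 6.276 × 1.4975 ≈ 9.398 mg/L.
One interval later, Cmin,ss = Cmax,ss·e^(−kτ) ≈ 9.398 × 0.3322 ≈ 3.122 mg/L.
Trough 3.1 mg/L vs MEC 1 mg/L: adequate.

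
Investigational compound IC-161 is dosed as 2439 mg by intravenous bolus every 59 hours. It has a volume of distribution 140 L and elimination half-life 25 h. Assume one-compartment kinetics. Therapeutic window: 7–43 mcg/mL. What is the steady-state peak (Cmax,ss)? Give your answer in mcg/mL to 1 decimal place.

21.6 mcg/mL

Over one 59-h interval, 59/25 ≈ 2.36 half-lives elapse, leaving f ≈ 0.1948 of each dose.
At steady state, accumulation factor R = 1/(1 − e^(−kτ)) ≈ 1.2419.
Single-dose peak C₀ = D/Vd = 2439/140 ≈ 17.421 mcg/mL.
Cmax,ss = C₀/(1 − f) ≈ 17.421/0.8052 ≈ 21.636 mcg/mL.
Peak 21.6 mcg/mL vs MTC 43 mcg/mL: below toxic threshold.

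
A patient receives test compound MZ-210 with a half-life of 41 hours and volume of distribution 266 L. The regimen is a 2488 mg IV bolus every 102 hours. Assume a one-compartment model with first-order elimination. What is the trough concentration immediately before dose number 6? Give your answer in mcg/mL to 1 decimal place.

f = (1/2)^(τ/t½) = (1/2)^(102/41) ≈ 0.1783.
C₀ = D/Vd = 2488/266 ≈ 9.353 mcg/mL.
Before the 6th dose, 5 doses have been given. Superposition: Cmin = C₀·(f + f² + … + f^5).
≈ 9.353 × (0.1783 + 0.0318 + 0.0057 + 0.0010 + 0.0002) ≈ 9.353 × 0.2170 ≈ 2.030 mcg/mL.

2.0 mcg/mL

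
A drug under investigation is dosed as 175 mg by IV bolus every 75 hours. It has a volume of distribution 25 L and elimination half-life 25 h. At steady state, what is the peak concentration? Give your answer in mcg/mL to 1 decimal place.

8.0 mcg/mL

The dosing interval is 3 half-lives, so f = 2^(−3) = 0.125.
At steady state, R = 1/(1 − 0.125) = 8/7.
Single-dose peak C₀ = D/Vd = 175/25 = 7 mcg/mL.
Steady-state peak Cmax,ss = C₀·R = 7 × 8/7 ≈ 8.000 mcg/mL.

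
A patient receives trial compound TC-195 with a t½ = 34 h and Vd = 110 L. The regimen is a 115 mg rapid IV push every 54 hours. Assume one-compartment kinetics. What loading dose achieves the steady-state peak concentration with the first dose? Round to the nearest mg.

172 mg

f = (1/2)^(54/34) ≈ 0.332578; accumulation ratio R = 1/(1−f) ≈ 1.49830.
Loading dose to hit Cmax,ss on first dose: D_load = D_maint·R ≈ 115 × 1.49830 ≈ 172.30 mg.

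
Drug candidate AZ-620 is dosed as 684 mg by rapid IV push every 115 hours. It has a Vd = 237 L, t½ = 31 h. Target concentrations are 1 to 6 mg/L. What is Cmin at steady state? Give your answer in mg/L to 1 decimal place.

k = ln2/t½ = ln2/31 ≈ 0.022360 h⁻¹; fraction remaining f = e^(−kτ) = e^(−0.022360×115) ≈ 0.0764.
Accumulation ratio R = 1/(1 − f) ≈ 1/0.9236 ≈ 1.0827.
Each bolus raises the concentration by D/Vd = 684/237 ≈ 2.886 mg/L.
Cmax,ss = C₀/(1 − f) ≈ 2.886/0.9236 ≈ 3.125 mg/L.
One interval later, Cmin,ss = Cmax,ss·e^(−kτ) ≈ 3.125 × 0.0764 ≈ 0.239 mg/L.
Trough 0.2 mg/L vs MEC 1 mg/L: subtherapeutic.

0.2 mg/L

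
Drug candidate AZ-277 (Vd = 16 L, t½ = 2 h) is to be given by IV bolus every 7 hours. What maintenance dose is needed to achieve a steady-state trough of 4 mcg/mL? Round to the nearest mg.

τ/t½ = 7/2 ≈ 3.5, so f = (1/2)^(7/2) ≈ 0.088388.
Cmin,ss = (D/Vd)·f/(1−f), so D = Cmin,ss·Vd·(1−f)/f.
D = 4 × 16 × (1−f)/f ≈ 4 × 16 × 10.31375 ≈ 660.08 mg.

660 mg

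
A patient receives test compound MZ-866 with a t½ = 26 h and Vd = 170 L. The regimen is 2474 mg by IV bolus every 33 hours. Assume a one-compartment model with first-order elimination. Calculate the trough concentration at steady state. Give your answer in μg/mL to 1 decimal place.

k = ln2/t½ = ln2/26 ≈ 0.026660 h⁻¹; fraction remaining f = e^(−kτ) = e^(−0.026660×33) ≈ 0.4149.
Single-dose peak C₀ = D/Vd = 2474/170 ≈ 14.553 μg/mL.
Steady-state trough Cmin,ss = C₀·f/(1−f) ≈ 14.553 × 0.4149/0.5851 ≈ 10.320 μg/mL.

10.3 μg/mL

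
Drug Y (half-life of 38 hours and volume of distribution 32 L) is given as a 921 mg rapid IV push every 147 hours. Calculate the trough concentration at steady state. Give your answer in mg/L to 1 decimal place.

Over one 147-h interval, 147/38 ≈ 3.8684 half-lives elapse, leaving f ≈ 0.0685 of each dose.
Single-dose peak C₀ = D/Vd = 921/32 ≈ 28.781 mg/L.
Steady-state trough Cmin,ss = C₀·f/(1−f) ≈ 28.781 × 0.0685/0.9315 ≈ 2.116 mg/L.

2.1 mg/L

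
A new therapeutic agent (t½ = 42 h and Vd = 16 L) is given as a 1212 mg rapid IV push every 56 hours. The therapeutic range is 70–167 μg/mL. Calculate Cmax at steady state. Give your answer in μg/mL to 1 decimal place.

125.6 μg/mL

Over one 56-h interval, 56/42 ≈ 1.3333 half-lives elapse, leaving f ≈ 0.3969 of each dose.
Accumulation ratio R = 1/(1 − f) ≈ 1/0.6031 ≈ 1.6581.
Single-dose peak C₀ = D/Vd = 1212/16 ≈ 75.750 μg/mL.
Steady-state peak Cmax,ss = C₀·R ≈ 75.750 × 1.6581 ≈ 125.601 μg/mL.
Peak 125.6 μg/mL vs MTC 167 μg/mL: below toxic threshold.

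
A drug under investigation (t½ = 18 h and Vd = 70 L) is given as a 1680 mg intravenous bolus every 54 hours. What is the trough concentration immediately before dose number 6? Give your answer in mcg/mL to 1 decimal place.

3.4 mcg/mL

f = (1/2)^(τ/t½) = (1/2)^(54/18) ≈ 0.1250.
C₀ = D/Vd = 1680/70 ≈ 24.000 mcg/mL.
Before the 6th dose, 5 doses have been given. Superposition: Cmin = C₀·(f + f² + … + f^5).
≈ 24.000 × (0.1250 + 0.0156 + 0.0020 + 0.0002 + 0.0000) ≈ 24.000 × 0.1428 ≈ 3.427 mcg/mL.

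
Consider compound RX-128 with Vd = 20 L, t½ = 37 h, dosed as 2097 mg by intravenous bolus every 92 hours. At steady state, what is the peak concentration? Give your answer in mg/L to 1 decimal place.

127.6 mg/L

τ/t½ = 92/37 ≈ 2.4865, so fraction remaining f = (1/2)^(92/37) ≈ 0.1784.
At steady state, accumulation factor R = 1/(1 − e^(−kτ)) ≈ 1.2171.
Each bolus raises the concentration by D/Vd = 2097/20 ≈ 104.850 mg/L.
Steady-state peak Cmax,ss = C₀·R ≈ 104.850 × 1.2171 ≈ 127.613 mg/L.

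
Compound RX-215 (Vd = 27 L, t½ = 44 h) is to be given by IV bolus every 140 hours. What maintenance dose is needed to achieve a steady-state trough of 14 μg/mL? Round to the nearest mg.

3052 mg

τ/t½ = 140/44 ≈ 3.1818, so f = (1/2)^(140/44) ≈ 0.110199.
Cmin,ss = (D/Vd)·f/(1−f), so D = Cmin,ss·Vd·(1−f)/f.
D = 14 × 27 × (1−f)/f ≈ 14 × 27 × 8.07449 ≈ 3052.16 mg.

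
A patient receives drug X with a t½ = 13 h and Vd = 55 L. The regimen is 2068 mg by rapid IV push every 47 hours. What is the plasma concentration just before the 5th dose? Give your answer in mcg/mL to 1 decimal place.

f = (1/2)^(τ/t½) = (1/2)^(47/13) ≈ 0.0816.
C₀ = D/Vd = 2068/55 ≈ 37.600 mcg/mL.
Before the 5th dose, 4 doses have been given. Superposition: Cmin = C₀·(f + f² + … + f^4).
≈ 37.600 × (0.0816 + 0.0067 + 0.0005 + 0.0000) ≈ 37.600 × 0.0888 ≈ 3.339 mcg/mL.

3.3 mcg/mL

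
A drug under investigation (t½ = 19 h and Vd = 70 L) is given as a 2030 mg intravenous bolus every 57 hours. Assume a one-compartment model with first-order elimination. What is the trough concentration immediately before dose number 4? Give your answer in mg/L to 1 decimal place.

4.1 mg/L

f = (1/2)^(τ/t½) = (1/2)^(57/19) ≈ 0.1250.
C₀ = D/Vd = 2030/70 ≈ 29.000 mg/L.
Before the 4th dose, 3 doses have been given. Superposition: Cmin = C₀·(f + f² + … + f^3).
≈ 29.000 × (0.1250 + 0.0156 + 0.0020) ≈ 29.000 × 0.1426 ≈ 4.135 mg/L.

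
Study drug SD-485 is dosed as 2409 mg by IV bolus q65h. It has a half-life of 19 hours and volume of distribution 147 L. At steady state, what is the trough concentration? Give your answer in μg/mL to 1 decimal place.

τ/t½ = 65/19 ≈ 3.4211, so fraction remaining f = (1/2)^(65/19) ≈ 0.0934.
Accumulation ratio R = 1/(1 − f) ≈ 1/0.9066 ≈ 1.1030.
Each bolus raises the concentration by D/Vd = 2409/147 ≈ 16.388 μg/mL.
Cmax,ss = C₀/(1 − f) ≈ 16.388/0.9066 ≈ 18.076 μg/mL.
Steady-state trough Cmin,ss = Cmax,ss·f ≈ 18.076 × 0.0934 ≈ 1.688 μg/mL.

1.7 μg/mL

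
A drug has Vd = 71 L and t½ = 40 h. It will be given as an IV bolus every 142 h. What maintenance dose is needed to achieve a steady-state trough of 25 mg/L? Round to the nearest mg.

19015 mg

τ/t½ = 142/40 ≈ 3.55, so f = (1/2)^(142/40) ≈ 0.085378.
Cmin,ss = (D/Vd)·f/(1−f), so D = Cmin,ss·Vd·(1−f)/f.
D = 25 × 71 × (1−f)/f ≈ 25 × 71 × 10.71262 ≈ 19014.90 mg.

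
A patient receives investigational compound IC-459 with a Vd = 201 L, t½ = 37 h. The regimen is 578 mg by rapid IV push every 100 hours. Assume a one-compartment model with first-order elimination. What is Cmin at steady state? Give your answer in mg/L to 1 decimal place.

0.5 mg/L

k = ln2/t½ = ln2/37 ≈ 0.018734 h⁻¹; fraction remaining f = e^(−kτ) = e^(−0.018734×100) ≈ 0.1536.
At steady state, accumulation factor R = 1/(1 − e^(−kτ)) ≈ 1.1815.
Each bolus raises the concentration by D/Vd = 578/201 ≈ 2.876 mg/L.
Cmax,ss = C₀/(1 − f) ≈ 2.876/0.8464 ≈ 3.398 mg/L.
One interval later, Cmin,ss = Cmax,ss·e^(−kτ) ≈ 3.398 × 0.1536 ≈ 0.522 mg/L.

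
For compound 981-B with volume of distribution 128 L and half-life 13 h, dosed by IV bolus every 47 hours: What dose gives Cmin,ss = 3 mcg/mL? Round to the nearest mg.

4322 mg

τ/t½ = 47/13 ≈ 3.6154, so f = (1/2)^(47/13) ≈ 0.081594.
Cmin,ss = (D/Vd)·f/(1−f), so D = Cmin,ss·Vd·(1−f)/f.
D = 3 × 128 × (1−f)/f ≈ 3 × 128 × 11.25580 ≈ 4322.23 mg.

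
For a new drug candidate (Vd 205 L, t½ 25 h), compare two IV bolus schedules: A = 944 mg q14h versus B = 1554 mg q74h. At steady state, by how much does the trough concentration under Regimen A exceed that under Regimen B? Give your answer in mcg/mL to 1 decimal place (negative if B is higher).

8.6 mcg/mL

Regimen A: f = (1/2)^(14/25) ≈ 0.6783; Cmin,ss = (944/205)·f/(1−f) ≈ 9.709 mcg/mL.
Regimen B: f = (1/2)^(74/25) ≈ 0.1285; Cmin,ss = (1554/205)·f/(1−f) ≈ 1.118 mcg/mL.
Difference ≈ 9.709 − 1.118 ≈ 8.591 mcg/mL.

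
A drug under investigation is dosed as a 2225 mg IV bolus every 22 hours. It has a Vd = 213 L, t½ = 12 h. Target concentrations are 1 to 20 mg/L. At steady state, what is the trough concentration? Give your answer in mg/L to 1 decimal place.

τ/t½ = 22/12 ≈ 1.8333, so fraction remaining f = (1/2)^(22/12) ≈ 0.2806.
Single-dose peak C₀ = D/Vd = 2225/213 ≈ 10.446 mg/L.
Steady-state trough Cmin,ss = C₀·f/(1−f) ≈ 10.446 × 0.2806/0.7194 ≈ 4.074 mg/L.
Trough 4.1 mg/L vs MEC 1 mg/L: adequate.

4.1 mg/L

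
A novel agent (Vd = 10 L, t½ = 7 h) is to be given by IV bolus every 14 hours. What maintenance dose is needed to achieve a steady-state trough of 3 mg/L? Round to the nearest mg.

τ/t½ = 14/7 ≈ 2, so f = (1/2)^(14/7) ≈ 0.250000.
Cmin,ss = (D/Vd)·f/(1−f), so D = Cmin,ss·Vd·(1−f)/f.
D = 3 × 10 × (1−f)/f ≈ 3 × 10 × 3.00000 ≈ 90.00 mg.

90 mg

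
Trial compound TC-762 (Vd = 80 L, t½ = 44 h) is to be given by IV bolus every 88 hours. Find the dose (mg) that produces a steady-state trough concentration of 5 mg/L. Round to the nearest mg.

1200 mg

τ/t½ = 88/44 ≈ 2, so f = (1/2)^(88/44) ≈ 0.250000.
Cmin,ss = (D/Vd)·f/(1−f), so D = Cmin,ss·Vd·(1−f)/f.
D = 5 × 80 × (1−f)/f ≈ 5 × 80 × 3.00000 ≈ 1200.00 mg.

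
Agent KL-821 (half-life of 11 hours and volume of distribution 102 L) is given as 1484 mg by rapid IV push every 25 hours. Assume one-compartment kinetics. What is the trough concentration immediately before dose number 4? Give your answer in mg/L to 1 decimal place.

3.8 mg/L

f = (1/2)^(τ/t½) = (1/2)^(25/11) ≈ 0.2069.
C₀ = D/Vd = 1484/102 ≈ 14.549 mg/L.
Before the 4th dose, 3 doses have been given. Superposition: Cmin = C₀·(f + f² + … + f^3).
≈ 14.549 × (0.2069 + 0.0428 + 0.0089) ≈ 14.549 × 0.2586 ≈ 3.762 mg/L.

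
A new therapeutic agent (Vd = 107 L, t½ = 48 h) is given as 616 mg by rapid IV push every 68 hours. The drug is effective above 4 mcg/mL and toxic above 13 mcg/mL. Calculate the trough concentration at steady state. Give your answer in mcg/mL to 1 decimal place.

3.4 mcg/mL

Over one 68-h interval, 68/48 ≈ 1.4167 half-lives elapse, leaving f ≈ 0.3746 of each dose.
At steady state, accumulation factor R = 1/(1 − e^(−kτ)) ≈ 1.5990.
Each bolus raises the concentration by D/Vd = 616/107 ≈ 5.757 mcg/mL.
Steady-state peak Cmax,ss = C₀·R ≈ 5.757 × 1.5990 ≈ 9.205 mcg/mL.
One interval later, Cmin,ss = Cmax,ss·e^(−kτ) ≈ 9.205 × 0.3746 ≈ 3.448 mcg/mL.
Trough 3.4 mcg/mL vs MEC 4 mcg/mL: subtherapeutic.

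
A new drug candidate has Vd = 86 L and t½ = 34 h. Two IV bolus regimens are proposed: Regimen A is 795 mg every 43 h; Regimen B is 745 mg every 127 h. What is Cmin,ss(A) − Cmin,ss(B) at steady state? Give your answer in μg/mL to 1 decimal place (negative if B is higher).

Regimen A: f = (1/2)^(43/34) ≈ 0.4162; Cmin,ss = (795/86)·f/(1−f) ≈ 6.590 μg/mL.
Regimen B: f = (1/2)^(127/34) ≈ 0.0751; Cmin,ss = (745/86)·f/(1−f) ≈ 0.703 μg/mL.
Difference ≈ 6.590 − 0.703 ≈ 5.887 μg/mL.

5.9 μg/mL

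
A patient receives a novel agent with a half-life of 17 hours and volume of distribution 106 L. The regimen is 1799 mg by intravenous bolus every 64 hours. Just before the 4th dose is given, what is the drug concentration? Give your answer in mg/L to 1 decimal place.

1.3 mg/L

f = (1/2)^(τ/t½) = (1/2)^(64/17) ≈ 0.0736.
C₀ = D/Vd = 1799/106 ≈ 16.972 mg/L.
Before the 4th dose, 3 doses have been given. Superposition: Cmin = C₀·(f + f² + … + f^3).
≈ 16.972 × (0.0736 + 0.0054 + 0.0004) ≈ 16.972 × 0.0794 ≈ 1.348 mg/L.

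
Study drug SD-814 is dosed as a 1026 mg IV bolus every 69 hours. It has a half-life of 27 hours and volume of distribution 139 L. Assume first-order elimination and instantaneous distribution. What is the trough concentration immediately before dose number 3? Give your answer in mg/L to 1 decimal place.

f = (1/2)^(τ/t½) = (1/2)^(69/27) ≈ 0.1701.
C₀ = D/Vd = 1026/139 ≈ 7.381 mg/L.
Before the 3rd dose, 2 doses have been given. Superposition: Cmin = C₀·(f + f²).
≈ 7.381 × (0.1701 + 0.0289) ≈ 7.381 × 0.1990 ≈ 1.469 mg/L.

1.5 mg/L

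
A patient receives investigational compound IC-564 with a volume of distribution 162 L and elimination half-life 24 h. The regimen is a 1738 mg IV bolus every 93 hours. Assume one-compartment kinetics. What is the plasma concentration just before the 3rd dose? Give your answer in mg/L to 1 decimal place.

0.8 mg/L

f = (1/2)^(τ/t½) = (1/2)^(93/24) ≈ 0.0682.
C₀ = D/Vd = 1738/162 ≈ 10.728 mg/L.
Before the 3rd dose, 2 doses have been given. Superposition: Cmin = C₀·(f + f²).
≈ 10.728 × (0.0682 + 0.0047) ≈ 10.728 × 0.0729 ≈ 0.782 mg/L.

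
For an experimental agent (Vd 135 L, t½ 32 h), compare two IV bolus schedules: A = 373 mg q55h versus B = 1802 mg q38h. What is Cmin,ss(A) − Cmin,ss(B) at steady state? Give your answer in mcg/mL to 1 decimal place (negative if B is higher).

Regimen A: f = (1/2)^(55/32) ≈ 0.3038; Cmin,ss = (373/135)·f/(1−f) ≈ 1.206 mcg/mL.
Regimen B: f = (1/2)^(38/32) ≈ 0.4391; Cmin,ss = (1802/135)·f/(1−f) ≈ 10.450 mcg/mL.
Difference ≈ 1.206 − 10.450 ≈ -9.244 mcg/mL.

-9.2 mcg/mL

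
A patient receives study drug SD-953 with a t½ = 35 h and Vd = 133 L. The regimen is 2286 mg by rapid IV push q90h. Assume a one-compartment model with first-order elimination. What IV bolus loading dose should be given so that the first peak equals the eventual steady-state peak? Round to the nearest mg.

f = (1/2)^(90/35) ≈ 0.168238; accumulation ratio R = 1/(1−f) ≈ 1.20227.
Loading dose to hit Cmax,ss on first dose: D_load = D_maint·R ≈ 2286 × 1.20227 ≈ 2748.39 mg.

2748 mg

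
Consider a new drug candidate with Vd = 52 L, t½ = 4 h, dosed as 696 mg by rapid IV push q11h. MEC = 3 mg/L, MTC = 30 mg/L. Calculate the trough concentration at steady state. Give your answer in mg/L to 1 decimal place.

2.3 mg/L

Over one 11-h interval, 11/4 ≈ 2.75 half-lives elapse, leaving f ≈ 0.1487 of each dose.
Single-dose peak C₀ = D/Vd = 696/52 ≈ 13.385 mg/L.
Steady-state trough Cmin,ss = C₀·f/(1−f) ≈ 13.385 × 0.1487/0.8513 ≈ 2.338 mg/L.
Trough 2.3 mg/L vs MEC 3 mg/L: subtherapeutic.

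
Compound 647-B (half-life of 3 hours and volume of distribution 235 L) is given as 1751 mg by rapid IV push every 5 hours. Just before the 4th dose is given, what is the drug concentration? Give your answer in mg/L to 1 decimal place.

f = (1/2)^(τ/t½) = (1/2)^(5/3) ≈ 0.3150.
C₀ = D/Vd = 1751/235 ≈ 7.451 mg/L.
Before the 4th dose, 3 doses have been given. Superposition: Cmin = C₀·(f + f² + … + f^3).
≈ 7.451 × (0.3150 + 0.0992 + 0.0313) ≈ 7.451 × 0.4455 ≈ 3.319 mg/L.

3.3 mg/L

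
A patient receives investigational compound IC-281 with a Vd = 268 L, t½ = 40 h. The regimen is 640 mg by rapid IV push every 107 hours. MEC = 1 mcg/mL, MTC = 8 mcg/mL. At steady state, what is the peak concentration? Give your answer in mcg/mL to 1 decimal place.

2.8 mcg/mL

Over one 107-h interval, 107/40 ≈ 2.675 half-lives elapse, leaving f ≈ 0.1566 of each dose.
Accumulation ratio R = 1/(1 − f) ≈ 1/0.8434 ≈ 1.1857.
Each bolus raises the concentration by D/Vd = 640/268 ≈ 2.388 mcg/mL.
Cmax,ss = C₀/(1 − f) ≈ 2.388/0.8434 ≈ 2.831 mcg/mL.
Peak 2.8 mcg/mL vs MTC 8 mcg/mL: below toxic threshold.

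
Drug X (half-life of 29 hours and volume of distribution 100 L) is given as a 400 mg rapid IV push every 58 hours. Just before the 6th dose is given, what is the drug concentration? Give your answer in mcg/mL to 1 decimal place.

f = (1/2)^(τ/t½) = (1/2)^(58/29) ≈ 0.2500.
C₀ = D/Vd = 400/100 ≈ 4.000 mcg/mL.
Before the 6th dose, 5 doses have been given. Superposition: Cmin = C₀·(f + f² + … + f^5).
≈ 4.000 × (0.2500 + 0.0625 + 0.0156 + 0.0039 + 0.0010) ≈ 4.000 × 0.3330 ≈ 1.332 mcg/mL.

1.3 mcg/mL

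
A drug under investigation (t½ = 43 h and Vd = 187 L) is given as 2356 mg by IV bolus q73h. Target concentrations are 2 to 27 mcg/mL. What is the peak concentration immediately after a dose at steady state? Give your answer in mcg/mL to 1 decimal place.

18.2 mcg/mL

τ/t½ = 73/43 ≈ 1.6977, so fraction remaining f = (1/2)^(73/43) ≈ 0.3083.
At steady state, accumulation factor R = 1/(1 − e^(−kτ)) ≈ 1.4457.
Each bolus raises the concentration by D/Vd = 2356/187 ≈ 12.599 mcg/mL.
Steady-state peak Cmax,ss = C₀·R ≈ 12.599 × 1.4457 ≈ 18.214 mcg/mL.
Peak 18.2 mcg/mL vs MTC 27 mcg/mL: below toxic threshold.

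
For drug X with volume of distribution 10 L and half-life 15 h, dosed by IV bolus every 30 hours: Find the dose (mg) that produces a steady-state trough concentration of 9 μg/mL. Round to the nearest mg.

τ/t½ = 30/15 ≈ 2, so f = (1/2)^(30/15) ≈ 0.250000.
Cmin,ss = (D/Vd)·f/(1−f), so D = Cmin,ss·Vd·(1−f)/f.
D = 9 × 10 × (1−f)/f ≈ 9 × 10 × 3.00000 ≈ 270.00 mg.

270 mg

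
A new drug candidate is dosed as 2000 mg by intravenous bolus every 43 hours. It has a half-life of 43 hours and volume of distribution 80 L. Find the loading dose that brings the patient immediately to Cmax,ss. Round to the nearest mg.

f = (1/2)^(43/43) ≈ 0.500000; accumulation ratio R = 1/(1−f) ≈ 2.00000.
Loading dose to hit Cmax,ss on first dose: D_load = D_maint·R ≈ 2000 × 2.00000 ≈ 4000.00 mg.

4000 mg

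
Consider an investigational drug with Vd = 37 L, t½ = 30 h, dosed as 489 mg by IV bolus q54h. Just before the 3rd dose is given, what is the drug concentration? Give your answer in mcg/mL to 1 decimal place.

f = (1/2)^(τ/t½) = (1/2)^(54/30) ≈ 0.2872.
C₀ = D/Vd = 489/37 ≈ 13.216 mcg/mL.
Before the 3rd dose, 2 doses have been given. Superposition: Cmin = C₀·(f + f²).
≈ 13.216 × (0.2872 + 0.0825) ≈ 13.216 × 0.3697 ≈ 4.886 mcg/mL.

4.9 mcg/mL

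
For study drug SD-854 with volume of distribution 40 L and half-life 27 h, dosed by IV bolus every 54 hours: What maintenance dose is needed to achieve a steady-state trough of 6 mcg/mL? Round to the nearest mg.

τ/t½ = 54/27 ≈ 2, so f = (1/2)^(54/27) ≈ 0.250000.
Cmin,ss = (D/Vd)·f/(1−f), so D = Cmin,ss·Vd·(1−f)/f.
D = 6 × 40 × (1−f)/f ≈ 6 × 40 × 3.00000 ≈ 720.00 mg.

720 mg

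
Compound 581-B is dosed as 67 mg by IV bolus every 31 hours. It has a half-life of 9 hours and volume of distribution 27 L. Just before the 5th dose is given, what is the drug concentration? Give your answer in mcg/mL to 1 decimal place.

f = (1/2)^(τ/t½) = (1/2)^(31/9) ≈ 0.0919.
C₀ = D/Vd = 67/27 ≈ 2.481 mcg/mL.
Before the 5th dose, 4 doses have been given. Superposition: Cmin = C₀·(f + f² + … + f^4).
≈ 2.481 × (0.0919 + 0.0084 + 0.0008 + 0.0001) ≈ 2.481 × 0.1012 ≈ 0.251 mcg/mL.

0.3 mcg/mL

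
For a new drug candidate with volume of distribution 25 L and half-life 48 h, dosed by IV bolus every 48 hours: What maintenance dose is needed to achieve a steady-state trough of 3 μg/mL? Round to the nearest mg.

75 mg

τ/t½ = 48/48 ≈ 1, so f = (1/2)^(48/48) ≈ 0.500000.
Cmin,ss = (D/Vd)·f/(1−f), so D = Cmin,ss·Vd·(1−f)/f.
D = 3 × 25 × (1−f)/f ≈ 3 × 25 × 1.00000 ≈ 75.00 mg.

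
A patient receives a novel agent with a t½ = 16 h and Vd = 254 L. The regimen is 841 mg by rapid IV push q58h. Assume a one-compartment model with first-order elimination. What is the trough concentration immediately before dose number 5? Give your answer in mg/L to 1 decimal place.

0.3 mg/L

f = (1/2)^(τ/t½) = (1/2)^(58/16) ≈ 0.0811.
C₀ = D/Vd = 841/254 ≈ 3.311 mg/L.
Before the 5th dose, 4 doses have been given. Superposition: Cmin = C₀·(f + f² + … + f^4).
≈ 3.311 × (0.0811 + 0.0066 + 0.0005 + 0.0000) ≈ 3.311 × 0.0882 ≈ 0.292 mg/L.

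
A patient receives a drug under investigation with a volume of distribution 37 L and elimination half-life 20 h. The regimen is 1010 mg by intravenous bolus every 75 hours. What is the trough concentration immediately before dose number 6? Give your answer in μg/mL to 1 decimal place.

f = (1/2)^(τ/t½) = (1/2)^(75/20) ≈ 0.0743.
C₀ = D/Vd = 1010/37 ≈ 27.297 μg/mL.
Before the 6th dose, 5 doses have been given. Superposition: Cmin = C₀·(f + f² + … + f^5).
≈ 27.297 × (0.0743 + 0.0055 + 0.0004 + 0.0000 + 0.0000) ≈ 27.297 × 0.0802 ≈ 2.189 μg/mL.

2.2 μg/mL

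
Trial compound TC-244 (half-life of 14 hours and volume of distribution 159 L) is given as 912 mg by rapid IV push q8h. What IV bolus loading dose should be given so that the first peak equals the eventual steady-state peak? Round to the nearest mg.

2789 mg

f = (1/2)^(8/14) ≈ 0.672950; accumulation ratio R = 1/(1−f) ≈ 3.05764.
Loading dose to hit Cmax,ss on first dose: D_load = D_maint·R ≈ 912 × 3.05764 ≈ 2788.57 mg.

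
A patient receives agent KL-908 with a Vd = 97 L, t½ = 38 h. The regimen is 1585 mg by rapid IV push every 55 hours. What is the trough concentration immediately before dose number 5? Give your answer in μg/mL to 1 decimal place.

f = (1/2)^(τ/t½) = (1/2)^(55/38) ≈ 0.3667.
C₀ = D/Vd = 1585/97 ≈ 16.340 μg/mL.
Before the 5th dose, 4 doses have been given. Superposition: Cmin = C₀·(f + f² + … + f^4).
≈ 16.340 × (0.3667 + 0.1345 + 0.0493 + 0.0181) ≈ 16.340 × 0.5686 ≈ 9.291 μg/mL.

9.3 μg/mL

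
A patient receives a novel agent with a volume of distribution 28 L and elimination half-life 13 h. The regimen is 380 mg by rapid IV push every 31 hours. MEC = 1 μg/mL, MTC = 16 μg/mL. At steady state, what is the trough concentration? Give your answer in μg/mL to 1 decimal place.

k = ln2/t½ = ln2/13 ≈ 0.053319 h⁻¹; fraction remaining f = e^(−kτ) = e^(−0.053319×31) ≈ 0.1915.
At steady state, accumulation factor R = 1/(1 − e^(−kτ)) ≈ 1.2369.
Single-dose peak C₀ = D/Vd = 380/28 ≈ 13.571 μg/mL.
Steady-state peak Cmax,ss = C₀·R ≈ 13.571 × 1.2369 ≈ 16.786 μg/mL.
Steady-state trough Cmin,ss = Cmax,ss·f ≈ 16.786 × 0.1915 ≈ 3.215 μg/mL.
Trough 3.2 μg/mL vs MEC 1 μg/mL: adequate.

3.2 μg/mL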